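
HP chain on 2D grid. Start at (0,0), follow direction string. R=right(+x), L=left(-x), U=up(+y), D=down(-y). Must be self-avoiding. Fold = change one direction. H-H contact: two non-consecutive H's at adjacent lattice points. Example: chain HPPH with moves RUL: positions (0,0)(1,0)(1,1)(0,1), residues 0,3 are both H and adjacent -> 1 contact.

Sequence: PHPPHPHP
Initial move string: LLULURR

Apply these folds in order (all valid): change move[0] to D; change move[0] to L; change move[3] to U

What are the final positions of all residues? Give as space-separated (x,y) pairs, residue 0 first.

Initial moves: LLULURR
Fold: move[0]->D => DLULURR (positions: [(0, 0), (0, -1), (-1, -1), (-1, 0), (-2, 0), (-2, 1), (-1, 1), (0, 1)])
Fold: move[0]->L => LLULURR (positions: [(0, 0), (-1, 0), (-2, 0), (-2, 1), (-3, 1), (-3, 2), (-2, 2), (-1, 2)])
Fold: move[3]->U => LLUUURR (positions: [(0, 0), (-1, 0), (-2, 0), (-2, 1), (-2, 2), (-2, 3), (-1, 3), (0, 3)])

Answer: (0,0) (-1,0) (-2,0) (-2,1) (-2,2) (-2,3) (-1,3) (0,3)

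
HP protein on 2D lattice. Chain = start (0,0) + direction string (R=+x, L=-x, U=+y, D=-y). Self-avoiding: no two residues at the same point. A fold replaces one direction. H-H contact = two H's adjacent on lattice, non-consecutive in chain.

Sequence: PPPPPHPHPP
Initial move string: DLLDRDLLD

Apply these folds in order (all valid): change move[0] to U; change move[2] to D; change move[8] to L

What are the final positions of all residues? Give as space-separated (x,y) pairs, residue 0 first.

Initial moves: DLLDRDLLD
Fold: move[0]->U => ULLDRDLLD (positions: [(0, 0), (0, 1), (-1, 1), (-2, 1), (-2, 0), (-1, 0), (-1, -1), (-2, -1), (-3, -1), (-3, -2)])
Fold: move[2]->D => ULDDRDLLD (positions: [(0, 0), (0, 1), (-1, 1), (-1, 0), (-1, -1), (0, -1), (0, -2), (-1, -2), (-2, -2), (-2, -3)])
Fold: move[8]->L => ULDDRDLLL (positions: [(0, 0), (0, 1), (-1, 1), (-1, 0), (-1, -1), (0, -1), (0, -2), (-1, -2), (-2, -2), (-3, -2)])

Answer: (0,0) (0,1) (-1,1) (-1,0) (-1,-1) (0,-1) (0,-2) (-1,-2) (-2,-2) (-3,-2)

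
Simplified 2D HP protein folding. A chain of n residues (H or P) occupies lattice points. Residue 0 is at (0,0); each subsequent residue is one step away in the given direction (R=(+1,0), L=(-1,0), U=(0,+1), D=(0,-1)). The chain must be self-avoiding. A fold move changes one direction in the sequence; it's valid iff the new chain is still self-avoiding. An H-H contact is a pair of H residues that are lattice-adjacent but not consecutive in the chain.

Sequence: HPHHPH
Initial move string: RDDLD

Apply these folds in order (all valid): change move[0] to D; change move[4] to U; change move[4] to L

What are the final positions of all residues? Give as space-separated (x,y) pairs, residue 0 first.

Answer: (0,0) (0,-1) (0,-2) (0,-3) (-1,-3) (-2,-3)

Derivation:
Initial moves: RDDLD
Fold: move[0]->D => DDDLD (positions: [(0, 0), (0, -1), (0, -2), (0, -3), (-1, -3), (-1, -4)])
Fold: move[4]->U => DDDLU (positions: [(0, 0), (0, -1), (0, -2), (0, -3), (-1, -3), (-1, -2)])
Fold: move[4]->L => DDDLL (positions: [(0, 0), (0, -1), (0, -2), (0, -3), (-1, -3), (-2, -3)])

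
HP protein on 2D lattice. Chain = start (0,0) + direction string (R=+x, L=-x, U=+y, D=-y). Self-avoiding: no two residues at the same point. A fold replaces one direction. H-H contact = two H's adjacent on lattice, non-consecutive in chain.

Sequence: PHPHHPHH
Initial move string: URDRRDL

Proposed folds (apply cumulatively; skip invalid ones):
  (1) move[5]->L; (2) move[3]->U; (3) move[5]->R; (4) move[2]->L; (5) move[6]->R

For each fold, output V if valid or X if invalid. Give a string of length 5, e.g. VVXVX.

Answer: XXXXV

Derivation:
Initial: URDRRDL -> [(0, 0), (0, 1), (1, 1), (1, 0), (2, 0), (3, 0), (3, -1), (2, -1)]
Fold 1: move[5]->L => URDRRLL INVALID (collision), skipped
Fold 2: move[3]->U => URDURDL INVALID (collision), skipped
Fold 3: move[5]->R => URDRRRL INVALID (collision), skipped
Fold 4: move[2]->L => URLRRDL INVALID (collision), skipped
Fold 5: move[6]->R => URDRRDR VALID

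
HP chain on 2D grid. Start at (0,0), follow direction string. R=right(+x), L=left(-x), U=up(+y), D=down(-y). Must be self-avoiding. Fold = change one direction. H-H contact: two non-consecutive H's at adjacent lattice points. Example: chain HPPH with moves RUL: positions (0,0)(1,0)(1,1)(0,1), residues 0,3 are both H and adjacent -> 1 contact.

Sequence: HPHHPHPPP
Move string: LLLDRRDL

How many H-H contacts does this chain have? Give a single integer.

Positions: [(0, 0), (-1, 0), (-2, 0), (-3, 0), (-3, -1), (-2, -1), (-1, -1), (-1, -2), (-2, -2)]
H-H contact: residue 2 @(-2,0) - residue 5 @(-2, -1)

Answer: 1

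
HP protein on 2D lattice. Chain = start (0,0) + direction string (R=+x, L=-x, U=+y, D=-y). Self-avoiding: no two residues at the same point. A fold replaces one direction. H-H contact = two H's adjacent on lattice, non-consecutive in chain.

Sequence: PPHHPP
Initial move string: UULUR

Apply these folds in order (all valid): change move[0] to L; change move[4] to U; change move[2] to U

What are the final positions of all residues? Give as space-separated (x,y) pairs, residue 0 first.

Initial moves: UULUR
Fold: move[0]->L => LULUR (positions: [(0, 0), (-1, 0), (-1, 1), (-2, 1), (-2, 2), (-1, 2)])
Fold: move[4]->U => LULUU (positions: [(0, 0), (-1, 0), (-1, 1), (-2, 1), (-2, 2), (-2, 3)])
Fold: move[2]->U => LUUUU (positions: [(0, 0), (-1, 0), (-1, 1), (-1, 2), (-1, 3), (-1, 4)])

Answer: (0,0) (-1,0) (-1,1) (-1,2) (-1,3) (-1,4)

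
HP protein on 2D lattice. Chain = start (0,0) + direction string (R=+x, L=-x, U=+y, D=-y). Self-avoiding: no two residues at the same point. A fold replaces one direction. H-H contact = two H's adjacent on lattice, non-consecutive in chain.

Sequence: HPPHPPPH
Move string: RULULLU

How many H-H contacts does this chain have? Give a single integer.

Positions: [(0, 0), (1, 0), (1, 1), (0, 1), (0, 2), (-1, 2), (-2, 2), (-2, 3)]
H-H contact: residue 0 @(0,0) - residue 3 @(0, 1)

Answer: 1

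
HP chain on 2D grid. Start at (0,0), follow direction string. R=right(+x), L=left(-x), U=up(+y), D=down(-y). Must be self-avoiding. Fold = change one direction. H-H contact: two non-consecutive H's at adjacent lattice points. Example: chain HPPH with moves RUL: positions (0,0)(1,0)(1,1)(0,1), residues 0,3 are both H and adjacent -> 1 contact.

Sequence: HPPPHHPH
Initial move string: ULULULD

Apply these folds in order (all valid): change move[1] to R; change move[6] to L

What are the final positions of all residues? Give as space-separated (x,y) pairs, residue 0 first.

Answer: (0,0) (0,1) (1,1) (1,2) (0,2) (0,3) (-1,3) (-2,3)

Derivation:
Initial moves: ULULULD
Fold: move[1]->R => URULULD (positions: [(0, 0), (0, 1), (1, 1), (1, 2), (0, 2), (0, 3), (-1, 3), (-1, 2)])
Fold: move[6]->L => URULULL (positions: [(0, 0), (0, 1), (1, 1), (1, 2), (0, 2), (0, 3), (-1, 3), (-2, 3)])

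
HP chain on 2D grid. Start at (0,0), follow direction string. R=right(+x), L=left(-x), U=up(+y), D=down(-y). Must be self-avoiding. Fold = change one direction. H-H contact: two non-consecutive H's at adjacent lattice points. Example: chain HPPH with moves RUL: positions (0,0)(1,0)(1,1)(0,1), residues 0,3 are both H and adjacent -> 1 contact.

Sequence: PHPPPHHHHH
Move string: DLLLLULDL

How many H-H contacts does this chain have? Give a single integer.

Answer: 1

Derivation:
Positions: [(0, 0), (0, -1), (-1, -1), (-2, -1), (-3, -1), (-4, -1), (-4, 0), (-5, 0), (-5, -1), (-6, -1)]
H-H contact: residue 5 @(-4,-1) - residue 8 @(-5, -1)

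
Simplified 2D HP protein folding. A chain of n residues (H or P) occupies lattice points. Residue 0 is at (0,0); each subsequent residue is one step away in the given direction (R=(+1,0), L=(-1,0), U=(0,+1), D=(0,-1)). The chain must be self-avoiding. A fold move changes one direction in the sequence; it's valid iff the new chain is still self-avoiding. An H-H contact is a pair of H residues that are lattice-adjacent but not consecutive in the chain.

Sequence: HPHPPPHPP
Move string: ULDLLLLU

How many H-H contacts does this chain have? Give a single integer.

Answer: 0

Derivation:
Positions: [(0, 0), (0, 1), (-1, 1), (-1, 0), (-2, 0), (-3, 0), (-4, 0), (-5, 0), (-5, 1)]
No H-H contacts found.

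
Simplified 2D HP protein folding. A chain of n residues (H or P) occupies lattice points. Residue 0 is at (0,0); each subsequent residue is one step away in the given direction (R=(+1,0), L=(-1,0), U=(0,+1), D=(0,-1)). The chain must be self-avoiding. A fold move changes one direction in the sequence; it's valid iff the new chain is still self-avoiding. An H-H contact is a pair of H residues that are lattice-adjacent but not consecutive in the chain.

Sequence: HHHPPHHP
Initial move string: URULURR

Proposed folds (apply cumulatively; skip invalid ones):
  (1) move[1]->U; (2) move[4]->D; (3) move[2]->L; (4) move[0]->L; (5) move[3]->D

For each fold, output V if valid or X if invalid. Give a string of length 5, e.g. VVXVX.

Answer: VXVVX

Derivation:
Initial: URULURR -> [(0, 0), (0, 1), (1, 1), (1, 2), (0, 2), (0, 3), (1, 3), (2, 3)]
Fold 1: move[1]->U => UUULURR VALID
Fold 2: move[4]->D => UUULDRR INVALID (collision), skipped
Fold 3: move[2]->L => UULLURR VALID
Fold 4: move[0]->L => LULLURR VALID
Fold 5: move[3]->D => LULDURR INVALID (collision), skipped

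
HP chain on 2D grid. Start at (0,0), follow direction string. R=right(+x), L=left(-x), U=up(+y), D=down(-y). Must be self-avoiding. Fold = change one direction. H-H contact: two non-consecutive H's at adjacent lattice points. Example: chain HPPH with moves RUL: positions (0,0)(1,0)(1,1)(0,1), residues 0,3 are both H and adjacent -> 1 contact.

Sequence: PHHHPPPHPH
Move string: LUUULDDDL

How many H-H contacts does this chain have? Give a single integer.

Positions: [(0, 0), (-1, 0), (-1, 1), (-1, 2), (-1, 3), (-2, 3), (-2, 2), (-2, 1), (-2, 0), (-3, 0)]
H-H contact: residue 2 @(-1,1) - residue 7 @(-2, 1)

Answer: 1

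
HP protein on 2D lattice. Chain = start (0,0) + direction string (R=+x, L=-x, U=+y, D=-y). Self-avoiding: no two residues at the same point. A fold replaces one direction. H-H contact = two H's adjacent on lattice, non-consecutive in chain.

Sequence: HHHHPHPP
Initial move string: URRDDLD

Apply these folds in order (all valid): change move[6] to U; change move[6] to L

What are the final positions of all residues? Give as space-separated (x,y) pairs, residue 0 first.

Answer: (0,0) (0,1) (1,1) (2,1) (2,0) (2,-1) (1,-1) (0,-1)

Derivation:
Initial moves: URRDDLD
Fold: move[6]->U => URRDDLU (positions: [(0, 0), (0, 1), (1, 1), (2, 1), (2, 0), (2, -1), (1, -1), (1, 0)])
Fold: move[6]->L => URRDDLL (positions: [(0, 0), (0, 1), (1, 1), (2, 1), (2, 0), (2, -1), (1, -1), (0, -1)])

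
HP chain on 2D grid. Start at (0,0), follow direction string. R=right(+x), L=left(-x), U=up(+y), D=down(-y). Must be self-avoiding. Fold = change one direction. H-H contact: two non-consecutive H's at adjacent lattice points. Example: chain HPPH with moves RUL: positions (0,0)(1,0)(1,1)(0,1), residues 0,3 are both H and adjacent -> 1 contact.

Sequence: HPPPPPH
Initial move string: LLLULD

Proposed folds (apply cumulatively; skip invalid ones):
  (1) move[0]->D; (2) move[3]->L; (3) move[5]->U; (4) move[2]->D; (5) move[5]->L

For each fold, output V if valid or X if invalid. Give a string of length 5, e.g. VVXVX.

Answer: VVVVV

Derivation:
Initial: LLLULD -> [(0, 0), (-1, 0), (-2, 0), (-3, 0), (-3, 1), (-4, 1), (-4, 0)]
Fold 1: move[0]->D => DLLULD VALID
Fold 2: move[3]->L => DLLLLD VALID
Fold 3: move[5]->U => DLLLLU VALID
Fold 4: move[2]->D => DLDLLU VALID
Fold 5: move[5]->L => DLDLLL VALID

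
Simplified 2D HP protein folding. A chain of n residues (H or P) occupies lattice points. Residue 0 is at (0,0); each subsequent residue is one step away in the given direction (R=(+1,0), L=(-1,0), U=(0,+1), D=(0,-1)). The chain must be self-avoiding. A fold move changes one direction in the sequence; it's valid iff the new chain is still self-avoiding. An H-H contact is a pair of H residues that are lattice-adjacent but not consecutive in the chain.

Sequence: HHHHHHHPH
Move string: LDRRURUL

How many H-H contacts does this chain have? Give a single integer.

Positions: [(0, 0), (-1, 0), (-1, -1), (0, -1), (1, -1), (1, 0), (2, 0), (2, 1), (1, 1)]
H-H contact: residue 0 @(0,0) - residue 5 @(1, 0)
H-H contact: residue 0 @(0,0) - residue 3 @(0, -1)
H-H contact: residue 5 @(1,0) - residue 8 @(1, 1)

Answer: 3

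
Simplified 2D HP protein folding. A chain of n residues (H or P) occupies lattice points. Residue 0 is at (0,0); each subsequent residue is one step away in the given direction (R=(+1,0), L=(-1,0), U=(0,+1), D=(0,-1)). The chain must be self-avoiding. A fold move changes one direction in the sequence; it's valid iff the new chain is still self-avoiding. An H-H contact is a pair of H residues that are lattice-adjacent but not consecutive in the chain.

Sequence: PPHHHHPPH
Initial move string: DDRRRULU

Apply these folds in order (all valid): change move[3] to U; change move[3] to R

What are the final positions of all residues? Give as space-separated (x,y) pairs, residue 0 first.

Answer: (0,0) (0,-1) (0,-2) (1,-2) (2,-2) (3,-2) (3,-1) (2,-1) (2,0)

Derivation:
Initial moves: DDRRRULU
Fold: move[3]->U => DDRURULU (positions: [(0, 0), (0, -1), (0, -2), (1, -2), (1, -1), (2, -1), (2, 0), (1, 0), (1, 1)])
Fold: move[3]->R => DDRRRULU (positions: [(0, 0), (0, -1), (0, -2), (1, -2), (2, -2), (3, -2), (3, -1), (2, -1), (2, 0)])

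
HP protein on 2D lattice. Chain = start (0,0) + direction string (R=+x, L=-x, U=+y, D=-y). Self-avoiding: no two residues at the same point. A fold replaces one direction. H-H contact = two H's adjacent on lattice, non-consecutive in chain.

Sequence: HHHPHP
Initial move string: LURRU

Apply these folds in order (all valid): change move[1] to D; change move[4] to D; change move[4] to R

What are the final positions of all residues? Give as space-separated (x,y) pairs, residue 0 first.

Answer: (0,0) (-1,0) (-1,-1) (0,-1) (1,-1) (2,-1)

Derivation:
Initial moves: LURRU
Fold: move[1]->D => LDRRU (positions: [(0, 0), (-1, 0), (-1, -1), (0, -1), (1, -1), (1, 0)])
Fold: move[4]->D => LDRRD (positions: [(0, 0), (-1, 0), (-1, -1), (0, -1), (1, -1), (1, -2)])
Fold: move[4]->R => LDRRR (positions: [(0, 0), (-1, 0), (-1, -1), (0, -1), (1, -1), (2, -1)])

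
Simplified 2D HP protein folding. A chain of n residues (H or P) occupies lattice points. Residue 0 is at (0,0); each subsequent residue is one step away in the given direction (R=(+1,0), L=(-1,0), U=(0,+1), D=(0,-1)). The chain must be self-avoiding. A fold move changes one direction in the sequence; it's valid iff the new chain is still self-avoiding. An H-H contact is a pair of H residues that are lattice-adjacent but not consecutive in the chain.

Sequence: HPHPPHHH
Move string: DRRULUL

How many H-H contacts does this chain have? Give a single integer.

Answer: 3

Derivation:
Positions: [(0, 0), (0, -1), (1, -1), (2, -1), (2, 0), (1, 0), (1, 1), (0, 1)]
H-H contact: residue 0 @(0,0) - residue 5 @(1, 0)
H-H contact: residue 0 @(0,0) - residue 7 @(0, 1)
H-H contact: residue 2 @(1,-1) - residue 5 @(1, 0)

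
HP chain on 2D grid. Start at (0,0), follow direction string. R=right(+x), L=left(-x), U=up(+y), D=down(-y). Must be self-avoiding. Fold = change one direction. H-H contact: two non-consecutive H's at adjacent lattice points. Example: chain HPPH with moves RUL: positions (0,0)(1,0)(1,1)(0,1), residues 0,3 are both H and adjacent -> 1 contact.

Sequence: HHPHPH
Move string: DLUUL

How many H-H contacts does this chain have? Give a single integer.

Positions: [(0, 0), (0, -1), (-1, -1), (-1, 0), (-1, 1), (-2, 1)]
H-H contact: residue 0 @(0,0) - residue 3 @(-1, 0)

Answer: 1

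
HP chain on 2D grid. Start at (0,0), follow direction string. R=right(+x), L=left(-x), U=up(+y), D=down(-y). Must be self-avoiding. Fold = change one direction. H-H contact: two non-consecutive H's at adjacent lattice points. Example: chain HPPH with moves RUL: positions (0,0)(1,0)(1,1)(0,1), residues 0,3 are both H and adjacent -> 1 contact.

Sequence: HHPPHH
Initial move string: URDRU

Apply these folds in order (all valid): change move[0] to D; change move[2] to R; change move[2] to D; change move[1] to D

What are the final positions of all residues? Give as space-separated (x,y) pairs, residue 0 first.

Initial moves: URDRU
Fold: move[0]->D => DRDRU (positions: [(0, 0), (0, -1), (1, -1), (1, -2), (2, -2), (2, -1)])
Fold: move[2]->R => DRRRU (positions: [(0, 0), (0, -1), (1, -1), (2, -1), (3, -1), (3, 0)])
Fold: move[2]->D => DRDRU (positions: [(0, 0), (0, -1), (1, -1), (1, -2), (2, -2), (2, -1)])
Fold: move[1]->D => DDDRU (positions: [(0, 0), (0, -1), (0, -2), (0, -3), (1, -3), (1, -2)])

Answer: (0,0) (0,-1) (0,-2) (0,-3) (1,-3) (1,-2)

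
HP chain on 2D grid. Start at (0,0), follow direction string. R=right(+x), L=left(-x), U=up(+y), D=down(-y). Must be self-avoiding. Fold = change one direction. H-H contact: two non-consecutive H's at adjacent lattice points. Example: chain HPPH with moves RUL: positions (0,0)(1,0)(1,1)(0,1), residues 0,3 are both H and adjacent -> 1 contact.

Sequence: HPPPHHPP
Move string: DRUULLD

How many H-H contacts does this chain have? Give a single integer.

Answer: 1

Derivation:
Positions: [(0, 0), (0, -1), (1, -1), (1, 0), (1, 1), (0, 1), (-1, 1), (-1, 0)]
H-H contact: residue 0 @(0,0) - residue 5 @(0, 1)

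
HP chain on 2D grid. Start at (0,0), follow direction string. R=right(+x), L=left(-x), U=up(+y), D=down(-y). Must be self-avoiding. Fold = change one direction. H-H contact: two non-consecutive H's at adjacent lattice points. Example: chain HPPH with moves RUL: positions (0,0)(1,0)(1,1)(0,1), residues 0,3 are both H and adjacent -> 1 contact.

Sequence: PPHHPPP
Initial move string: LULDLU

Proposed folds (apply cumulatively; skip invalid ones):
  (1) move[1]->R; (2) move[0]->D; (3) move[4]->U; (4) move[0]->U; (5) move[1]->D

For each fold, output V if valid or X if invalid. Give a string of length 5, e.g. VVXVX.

Initial: LULDLU -> [(0, 0), (-1, 0), (-1, 1), (-2, 1), (-2, 0), (-3, 0), (-3, 1)]
Fold 1: move[1]->R => LRLDLU INVALID (collision), skipped
Fold 2: move[0]->D => DULDLU INVALID (collision), skipped
Fold 3: move[4]->U => LULDUU INVALID (collision), skipped
Fold 4: move[0]->U => UULDLU VALID
Fold 5: move[1]->D => UDLDLU INVALID (collision), skipped

Answer: XXXVX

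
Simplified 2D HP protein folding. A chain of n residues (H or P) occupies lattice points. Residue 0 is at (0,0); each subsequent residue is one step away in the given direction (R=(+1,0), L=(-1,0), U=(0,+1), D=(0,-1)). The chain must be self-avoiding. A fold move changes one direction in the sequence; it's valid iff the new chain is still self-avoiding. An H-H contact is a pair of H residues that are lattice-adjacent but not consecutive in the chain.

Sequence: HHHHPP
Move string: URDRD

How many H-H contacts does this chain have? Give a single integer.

Answer: 1

Derivation:
Positions: [(0, 0), (0, 1), (1, 1), (1, 0), (2, 0), (2, -1)]
H-H contact: residue 0 @(0,0) - residue 3 @(1, 0)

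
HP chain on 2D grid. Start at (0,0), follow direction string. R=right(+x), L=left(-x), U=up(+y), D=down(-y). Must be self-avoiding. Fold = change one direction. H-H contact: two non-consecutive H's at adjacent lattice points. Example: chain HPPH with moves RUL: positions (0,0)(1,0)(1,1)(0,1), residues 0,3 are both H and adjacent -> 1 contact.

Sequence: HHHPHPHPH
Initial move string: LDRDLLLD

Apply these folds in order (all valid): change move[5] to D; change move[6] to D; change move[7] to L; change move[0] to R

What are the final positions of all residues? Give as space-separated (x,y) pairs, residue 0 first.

Initial moves: LDRDLLLD
Fold: move[5]->D => LDRDLDLD (positions: [(0, 0), (-1, 0), (-1, -1), (0, -1), (0, -2), (-1, -2), (-1, -3), (-2, -3), (-2, -4)])
Fold: move[6]->D => LDRDLDDD (positions: [(0, 0), (-1, 0), (-1, -1), (0, -1), (0, -2), (-1, -2), (-1, -3), (-1, -4), (-1, -5)])
Fold: move[7]->L => LDRDLDDL (positions: [(0, 0), (-1, 0), (-1, -1), (0, -1), (0, -2), (-1, -2), (-1, -3), (-1, -4), (-2, -4)])
Fold: move[0]->R => RDRDLDDL (positions: [(0, 0), (1, 0), (1, -1), (2, -1), (2, -2), (1, -2), (1, -3), (1, -4), (0, -4)])

Answer: (0,0) (1,0) (1,-1) (2,-1) (2,-2) (1,-2) (1,-3) (1,-4) (0,-4)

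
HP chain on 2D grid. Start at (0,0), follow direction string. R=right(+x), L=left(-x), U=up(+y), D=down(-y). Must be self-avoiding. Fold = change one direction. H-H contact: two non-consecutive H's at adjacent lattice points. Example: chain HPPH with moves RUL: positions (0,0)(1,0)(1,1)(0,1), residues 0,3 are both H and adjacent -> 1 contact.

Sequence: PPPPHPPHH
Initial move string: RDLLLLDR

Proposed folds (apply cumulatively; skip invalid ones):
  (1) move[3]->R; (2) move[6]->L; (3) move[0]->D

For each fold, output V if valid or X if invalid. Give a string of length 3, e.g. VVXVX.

Initial: RDLLLLDR -> [(0, 0), (1, 0), (1, -1), (0, -1), (-1, -1), (-2, -1), (-3, -1), (-3, -2), (-2, -2)]
Fold 1: move[3]->R => RDLRLLDR INVALID (collision), skipped
Fold 2: move[6]->L => RDLLLLLR INVALID (collision), skipped
Fold 3: move[0]->D => DDLLLLDR VALID

Answer: XXV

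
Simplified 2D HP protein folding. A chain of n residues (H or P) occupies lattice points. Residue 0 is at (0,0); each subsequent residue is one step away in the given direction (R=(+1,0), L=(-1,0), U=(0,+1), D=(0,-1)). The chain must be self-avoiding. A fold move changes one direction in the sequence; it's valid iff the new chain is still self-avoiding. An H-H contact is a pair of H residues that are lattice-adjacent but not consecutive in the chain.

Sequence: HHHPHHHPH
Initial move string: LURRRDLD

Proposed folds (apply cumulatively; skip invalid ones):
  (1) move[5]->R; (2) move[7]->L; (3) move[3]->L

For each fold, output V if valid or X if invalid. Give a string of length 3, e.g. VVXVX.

Initial: LURRRDLD -> [(0, 0), (-1, 0), (-1, 1), (0, 1), (1, 1), (2, 1), (2, 0), (1, 0), (1, -1)]
Fold 1: move[5]->R => LURRRRLD INVALID (collision), skipped
Fold 2: move[7]->L => LURRRDLL INVALID (collision), skipped
Fold 3: move[3]->L => LURLRDLD INVALID (collision), skipped

Answer: XXX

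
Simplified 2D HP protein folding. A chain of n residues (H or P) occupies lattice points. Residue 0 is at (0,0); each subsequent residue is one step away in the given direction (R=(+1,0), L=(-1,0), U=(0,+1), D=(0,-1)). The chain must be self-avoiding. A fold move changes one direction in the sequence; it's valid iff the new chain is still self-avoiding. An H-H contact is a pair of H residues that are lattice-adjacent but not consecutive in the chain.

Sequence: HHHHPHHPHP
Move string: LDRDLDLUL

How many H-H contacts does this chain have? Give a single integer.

Answer: 3

Derivation:
Positions: [(0, 0), (-1, 0), (-1, -1), (0, -1), (0, -2), (-1, -2), (-1, -3), (-2, -3), (-2, -2), (-3, -2)]
H-H contact: residue 0 @(0,0) - residue 3 @(0, -1)
H-H contact: residue 2 @(-1,-1) - residue 5 @(-1, -2)
H-H contact: residue 5 @(-1,-2) - residue 8 @(-2, -2)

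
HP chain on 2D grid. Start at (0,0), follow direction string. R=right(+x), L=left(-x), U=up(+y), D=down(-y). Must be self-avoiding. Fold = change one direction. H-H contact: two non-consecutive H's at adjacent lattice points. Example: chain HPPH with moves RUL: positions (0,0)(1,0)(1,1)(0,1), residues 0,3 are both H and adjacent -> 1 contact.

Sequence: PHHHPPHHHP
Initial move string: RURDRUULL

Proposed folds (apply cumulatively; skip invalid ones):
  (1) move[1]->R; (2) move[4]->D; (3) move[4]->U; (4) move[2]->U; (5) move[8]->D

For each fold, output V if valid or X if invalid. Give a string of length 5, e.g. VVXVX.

Initial: RURDRUULL -> [(0, 0), (1, 0), (1, 1), (2, 1), (2, 0), (3, 0), (3, 1), (3, 2), (2, 2), (1, 2)]
Fold 1: move[1]->R => RRRDRUULL VALID
Fold 2: move[4]->D => RRRDDUULL INVALID (collision), skipped
Fold 3: move[4]->U => RRRDUUULL INVALID (collision), skipped
Fold 4: move[2]->U => RRUDRUULL INVALID (collision), skipped
Fold 5: move[8]->D => RRRDRUULD INVALID (collision), skipped

Answer: VXXXX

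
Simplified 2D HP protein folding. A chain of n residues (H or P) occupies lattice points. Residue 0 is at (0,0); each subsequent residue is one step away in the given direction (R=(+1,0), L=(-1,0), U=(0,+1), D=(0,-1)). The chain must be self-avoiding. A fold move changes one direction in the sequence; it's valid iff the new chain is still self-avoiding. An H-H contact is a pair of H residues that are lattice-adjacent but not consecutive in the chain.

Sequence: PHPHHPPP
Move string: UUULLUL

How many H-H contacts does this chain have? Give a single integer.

Positions: [(0, 0), (0, 1), (0, 2), (0, 3), (-1, 3), (-2, 3), (-2, 4), (-3, 4)]
No H-H contacts found.

Answer: 0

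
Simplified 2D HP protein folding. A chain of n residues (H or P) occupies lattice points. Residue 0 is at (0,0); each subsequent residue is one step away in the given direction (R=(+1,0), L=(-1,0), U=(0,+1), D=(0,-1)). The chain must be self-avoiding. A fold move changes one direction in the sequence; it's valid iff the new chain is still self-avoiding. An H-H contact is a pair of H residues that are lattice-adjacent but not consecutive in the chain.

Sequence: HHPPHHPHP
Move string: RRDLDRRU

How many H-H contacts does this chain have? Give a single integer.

Positions: [(0, 0), (1, 0), (2, 0), (2, -1), (1, -1), (1, -2), (2, -2), (3, -2), (3, -1)]
H-H contact: residue 1 @(1,0) - residue 4 @(1, -1)

Answer: 1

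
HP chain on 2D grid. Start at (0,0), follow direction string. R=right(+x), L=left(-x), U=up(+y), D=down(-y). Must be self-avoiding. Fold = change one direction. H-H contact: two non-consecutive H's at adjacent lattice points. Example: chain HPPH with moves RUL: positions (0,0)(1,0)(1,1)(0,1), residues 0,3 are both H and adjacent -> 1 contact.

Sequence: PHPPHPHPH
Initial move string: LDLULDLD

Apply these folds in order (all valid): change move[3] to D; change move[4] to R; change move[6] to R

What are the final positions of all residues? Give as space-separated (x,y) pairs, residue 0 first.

Answer: (0,0) (-1,0) (-1,-1) (-2,-1) (-2,-2) (-1,-2) (-1,-3) (0,-3) (0,-4)

Derivation:
Initial moves: LDLULDLD
Fold: move[3]->D => LDLDLDLD (positions: [(0, 0), (-1, 0), (-1, -1), (-2, -1), (-2, -2), (-3, -2), (-3, -3), (-4, -3), (-4, -4)])
Fold: move[4]->R => LDLDRDLD (positions: [(0, 0), (-1, 0), (-1, -1), (-2, -1), (-2, -2), (-1, -2), (-1, -3), (-2, -3), (-2, -4)])
Fold: move[6]->R => LDLDRDRD (positions: [(0, 0), (-1, 0), (-1, -1), (-2, -1), (-2, -2), (-1, -2), (-1, -3), (0, -3), (0, -4)])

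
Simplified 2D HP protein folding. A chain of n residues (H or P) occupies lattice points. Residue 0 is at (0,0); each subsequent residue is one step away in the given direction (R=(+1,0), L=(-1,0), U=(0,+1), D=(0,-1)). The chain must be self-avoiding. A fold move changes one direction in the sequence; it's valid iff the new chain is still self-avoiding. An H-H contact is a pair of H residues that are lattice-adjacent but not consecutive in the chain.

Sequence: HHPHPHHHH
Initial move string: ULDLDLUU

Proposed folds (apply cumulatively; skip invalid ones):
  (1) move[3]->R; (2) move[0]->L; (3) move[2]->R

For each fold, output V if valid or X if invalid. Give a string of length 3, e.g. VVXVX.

Answer: XVX

Derivation:
Initial: ULDLDLUU -> [(0, 0), (0, 1), (-1, 1), (-1, 0), (-2, 0), (-2, -1), (-3, -1), (-3, 0), (-3, 1)]
Fold 1: move[3]->R => ULDRDLUU INVALID (collision), skipped
Fold 2: move[0]->L => LLDLDLUU VALID
Fold 3: move[2]->R => LLRLDLUU INVALID (collision), skipped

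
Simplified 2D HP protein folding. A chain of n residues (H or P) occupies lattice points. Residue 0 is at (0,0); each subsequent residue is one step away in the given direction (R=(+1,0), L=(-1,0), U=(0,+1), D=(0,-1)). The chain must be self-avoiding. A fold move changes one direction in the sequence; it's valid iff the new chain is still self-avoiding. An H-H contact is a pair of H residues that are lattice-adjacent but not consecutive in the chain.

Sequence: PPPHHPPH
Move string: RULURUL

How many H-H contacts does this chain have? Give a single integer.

Answer: 1

Derivation:
Positions: [(0, 0), (1, 0), (1, 1), (0, 1), (0, 2), (1, 2), (1, 3), (0, 3)]
H-H contact: residue 4 @(0,2) - residue 7 @(0, 3)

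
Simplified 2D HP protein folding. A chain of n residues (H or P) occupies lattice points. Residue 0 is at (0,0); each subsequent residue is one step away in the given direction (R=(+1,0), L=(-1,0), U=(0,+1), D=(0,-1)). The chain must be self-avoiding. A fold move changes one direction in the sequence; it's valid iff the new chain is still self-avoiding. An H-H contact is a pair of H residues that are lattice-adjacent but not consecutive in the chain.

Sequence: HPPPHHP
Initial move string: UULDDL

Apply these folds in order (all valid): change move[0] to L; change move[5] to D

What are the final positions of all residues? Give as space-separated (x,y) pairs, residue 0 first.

Initial moves: UULDDL
Fold: move[0]->L => LULDDL (positions: [(0, 0), (-1, 0), (-1, 1), (-2, 1), (-2, 0), (-2, -1), (-3, -1)])
Fold: move[5]->D => LULDDD (positions: [(0, 0), (-1, 0), (-1, 1), (-2, 1), (-2, 0), (-2, -1), (-2, -2)])

Answer: (0,0) (-1,0) (-1,1) (-2,1) (-2,0) (-2,-1) (-2,-2)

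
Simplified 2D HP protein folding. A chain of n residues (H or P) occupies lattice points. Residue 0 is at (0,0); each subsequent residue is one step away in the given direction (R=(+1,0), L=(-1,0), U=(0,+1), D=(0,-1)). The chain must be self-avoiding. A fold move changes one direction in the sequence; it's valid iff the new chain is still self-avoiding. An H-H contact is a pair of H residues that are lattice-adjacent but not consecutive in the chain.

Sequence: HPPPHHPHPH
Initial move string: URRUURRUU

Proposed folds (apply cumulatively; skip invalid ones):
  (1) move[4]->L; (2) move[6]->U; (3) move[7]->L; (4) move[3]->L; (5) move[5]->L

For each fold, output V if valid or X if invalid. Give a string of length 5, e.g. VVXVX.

Initial: URRUURRUU -> [(0, 0), (0, 1), (1, 1), (2, 1), (2, 2), (2, 3), (3, 3), (4, 3), (4, 4), (4, 5)]
Fold 1: move[4]->L => URRULRRUU INVALID (collision), skipped
Fold 2: move[6]->U => URRUURUUU VALID
Fold 3: move[7]->L => URRUURULU VALID
Fold 4: move[3]->L => URRLURULU INVALID (collision), skipped
Fold 5: move[5]->L => URRUULULU VALID

Answer: XVVXV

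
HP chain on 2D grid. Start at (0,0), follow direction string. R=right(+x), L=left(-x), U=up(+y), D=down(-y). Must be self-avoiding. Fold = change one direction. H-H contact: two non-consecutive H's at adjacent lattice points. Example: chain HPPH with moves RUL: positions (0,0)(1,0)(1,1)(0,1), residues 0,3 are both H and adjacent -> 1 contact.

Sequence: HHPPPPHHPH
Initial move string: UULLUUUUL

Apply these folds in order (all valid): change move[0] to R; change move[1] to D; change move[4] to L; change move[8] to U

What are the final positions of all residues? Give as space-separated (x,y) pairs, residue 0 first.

Initial moves: UULLUUUUL
Fold: move[0]->R => RULLUUUUL (positions: [(0, 0), (1, 0), (1, 1), (0, 1), (-1, 1), (-1, 2), (-1, 3), (-1, 4), (-1, 5), (-2, 5)])
Fold: move[1]->D => RDLLUUUUL (positions: [(0, 0), (1, 0), (1, -1), (0, -1), (-1, -1), (-1, 0), (-1, 1), (-1, 2), (-1, 3), (-2, 3)])
Fold: move[4]->L => RDLLLUUUL (positions: [(0, 0), (1, 0), (1, -1), (0, -1), (-1, -1), (-2, -1), (-2, 0), (-2, 1), (-2, 2), (-3, 2)])
Fold: move[8]->U => RDLLLUUUU (positions: [(0, 0), (1, 0), (1, -1), (0, -1), (-1, -1), (-2, -1), (-2, 0), (-2, 1), (-2, 2), (-2, 3)])

Answer: (0,0) (1,0) (1,-1) (0,-1) (-1,-1) (-2,-1) (-2,0) (-2,1) (-2,2) (-2,3)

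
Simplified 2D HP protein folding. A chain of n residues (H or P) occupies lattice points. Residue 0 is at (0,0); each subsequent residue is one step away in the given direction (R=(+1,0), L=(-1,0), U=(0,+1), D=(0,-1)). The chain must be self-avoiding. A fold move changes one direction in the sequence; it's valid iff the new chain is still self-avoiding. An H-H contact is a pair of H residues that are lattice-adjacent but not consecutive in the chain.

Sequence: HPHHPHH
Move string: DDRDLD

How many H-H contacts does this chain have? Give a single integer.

Positions: [(0, 0), (0, -1), (0, -2), (1, -2), (1, -3), (0, -3), (0, -4)]
H-H contact: residue 2 @(0,-2) - residue 5 @(0, -3)

Answer: 1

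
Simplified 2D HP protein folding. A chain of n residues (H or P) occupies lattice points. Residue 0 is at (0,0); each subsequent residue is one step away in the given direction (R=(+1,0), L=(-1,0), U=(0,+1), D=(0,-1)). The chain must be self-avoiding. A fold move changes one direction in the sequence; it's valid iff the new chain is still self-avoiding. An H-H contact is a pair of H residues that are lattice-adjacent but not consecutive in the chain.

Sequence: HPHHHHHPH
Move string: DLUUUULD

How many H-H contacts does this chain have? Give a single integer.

Answer: 2

Derivation:
Positions: [(0, 0), (0, -1), (-1, -1), (-1, 0), (-1, 1), (-1, 2), (-1, 3), (-2, 3), (-2, 2)]
H-H contact: residue 0 @(0,0) - residue 3 @(-1, 0)
H-H contact: residue 5 @(-1,2) - residue 8 @(-2, 2)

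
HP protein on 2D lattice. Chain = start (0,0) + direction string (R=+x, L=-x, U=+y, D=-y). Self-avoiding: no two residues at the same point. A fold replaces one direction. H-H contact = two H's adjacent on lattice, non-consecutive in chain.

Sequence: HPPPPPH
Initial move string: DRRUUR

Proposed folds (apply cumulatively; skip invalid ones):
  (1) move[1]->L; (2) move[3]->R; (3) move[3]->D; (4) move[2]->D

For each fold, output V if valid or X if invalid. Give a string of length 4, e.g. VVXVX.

Answer: XVXV

Derivation:
Initial: DRRUUR -> [(0, 0), (0, -1), (1, -1), (2, -1), (2, 0), (2, 1), (3, 1)]
Fold 1: move[1]->L => DLRUUR INVALID (collision), skipped
Fold 2: move[3]->R => DRRRUR VALID
Fold 3: move[3]->D => DRRDUR INVALID (collision), skipped
Fold 4: move[2]->D => DRDRUR VALID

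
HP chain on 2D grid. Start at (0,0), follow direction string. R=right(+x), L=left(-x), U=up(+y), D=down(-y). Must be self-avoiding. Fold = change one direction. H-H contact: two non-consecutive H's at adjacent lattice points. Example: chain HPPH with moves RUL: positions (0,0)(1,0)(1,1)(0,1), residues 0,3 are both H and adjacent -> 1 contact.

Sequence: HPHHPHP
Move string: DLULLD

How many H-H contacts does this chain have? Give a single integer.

Positions: [(0, 0), (0, -1), (-1, -1), (-1, 0), (-2, 0), (-3, 0), (-3, -1)]
H-H contact: residue 0 @(0,0) - residue 3 @(-1, 0)

Answer: 1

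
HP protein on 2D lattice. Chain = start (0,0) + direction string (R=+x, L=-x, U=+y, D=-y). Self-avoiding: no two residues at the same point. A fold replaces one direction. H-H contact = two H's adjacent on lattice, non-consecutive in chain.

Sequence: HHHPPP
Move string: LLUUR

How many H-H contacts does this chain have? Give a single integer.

Positions: [(0, 0), (-1, 0), (-2, 0), (-2, 1), (-2, 2), (-1, 2)]
No H-H contacts found.

Answer: 0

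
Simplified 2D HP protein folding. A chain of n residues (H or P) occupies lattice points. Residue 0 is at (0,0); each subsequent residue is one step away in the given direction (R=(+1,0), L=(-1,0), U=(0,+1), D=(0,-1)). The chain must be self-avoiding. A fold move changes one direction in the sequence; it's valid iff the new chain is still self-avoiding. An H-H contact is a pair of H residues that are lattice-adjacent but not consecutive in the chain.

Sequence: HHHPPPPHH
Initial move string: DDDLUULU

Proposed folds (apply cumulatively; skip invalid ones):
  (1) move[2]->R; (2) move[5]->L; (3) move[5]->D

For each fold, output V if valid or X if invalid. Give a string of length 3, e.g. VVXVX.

Initial: DDDLUULU -> [(0, 0), (0, -1), (0, -2), (0, -3), (-1, -3), (-1, -2), (-1, -1), (-2, -1), (-2, 0)]
Fold 1: move[2]->R => DDRLUULU INVALID (collision), skipped
Fold 2: move[5]->L => DDDLULLU VALID
Fold 3: move[5]->D => DDDLUDLU INVALID (collision), skipped

Answer: XVX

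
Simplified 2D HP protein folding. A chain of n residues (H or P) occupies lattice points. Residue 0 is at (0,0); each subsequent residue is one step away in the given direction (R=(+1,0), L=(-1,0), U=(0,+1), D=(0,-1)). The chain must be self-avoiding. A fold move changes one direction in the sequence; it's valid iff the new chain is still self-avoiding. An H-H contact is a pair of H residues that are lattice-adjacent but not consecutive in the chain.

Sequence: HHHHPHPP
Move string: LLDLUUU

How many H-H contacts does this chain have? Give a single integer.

Positions: [(0, 0), (-1, 0), (-2, 0), (-2, -1), (-3, -1), (-3, 0), (-3, 1), (-3, 2)]
H-H contact: residue 2 @(-2,0) - residue 5 @(-3, 0)

Answer: 1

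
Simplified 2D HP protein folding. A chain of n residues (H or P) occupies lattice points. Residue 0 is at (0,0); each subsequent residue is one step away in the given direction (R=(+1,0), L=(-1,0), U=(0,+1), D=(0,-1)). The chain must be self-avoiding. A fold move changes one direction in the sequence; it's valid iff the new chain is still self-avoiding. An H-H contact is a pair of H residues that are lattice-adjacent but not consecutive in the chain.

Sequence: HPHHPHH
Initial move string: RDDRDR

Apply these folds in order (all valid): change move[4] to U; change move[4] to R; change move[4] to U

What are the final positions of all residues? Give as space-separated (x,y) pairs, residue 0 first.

Answer: (0,0) (1,0) (1,-1) (1,-2) (2,-2) (2,-1) (3,-1)

Derivation:
Initial moves: RDDRDR
Fold: move[4]->U => RDDRUR (positions: [(0, 0), (1, 0), (1, -1), (1, -2), (2, -2), (2, -1), (3, -1)])
Fold: move[4]->R => RDDRRR (positions: [(0, 0), (1, 0), (1, -1), (1, -2), (2, -2), (3, -2), (4, -2)])
Fold: move[4]->U => RDDRUR (positions: [(0, 0), (1, 0), (1, -1), (1, -2), (2, -2), (2, -1), (3, -1)])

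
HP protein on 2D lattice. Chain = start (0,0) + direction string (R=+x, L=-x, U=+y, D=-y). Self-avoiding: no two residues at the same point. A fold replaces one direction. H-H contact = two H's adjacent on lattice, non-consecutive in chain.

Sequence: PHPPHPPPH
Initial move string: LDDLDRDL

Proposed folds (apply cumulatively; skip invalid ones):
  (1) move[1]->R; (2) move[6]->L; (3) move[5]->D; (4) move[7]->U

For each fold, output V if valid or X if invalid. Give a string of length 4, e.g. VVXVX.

Initial: LDDLDRDL -> [(0, 0), (-1, 0), (-1, -1), (-1, -2), (-2, -2), (-2, -3), (-1, -3), (-1, -4), (-2, -4)]
Fold 1: move[1]->R => LRDLDRDL INVALID (collision), skipped
Fold 2: move[6]->L => LDDLDRLL INVALID (collision), skipped
Fold 3: move[5]->D => LDDLDDDL VALID
Fold 4: move[7]->U => LDDLDDDU INVALID (collision), skipped

Answer: XXVX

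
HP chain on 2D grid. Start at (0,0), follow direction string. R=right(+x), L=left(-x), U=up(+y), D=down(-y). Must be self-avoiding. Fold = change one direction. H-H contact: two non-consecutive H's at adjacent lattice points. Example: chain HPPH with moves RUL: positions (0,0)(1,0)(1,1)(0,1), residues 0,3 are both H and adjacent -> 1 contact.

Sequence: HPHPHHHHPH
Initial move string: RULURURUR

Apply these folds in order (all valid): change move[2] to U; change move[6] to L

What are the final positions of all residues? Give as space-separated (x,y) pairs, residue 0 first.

Answer: (0,0) (1,0) (1,1) (1,2) (1,3) (2,3) (2,4) (1,4) (1,5) (2,5)

Derivation:
Initial moves: RULURURUR
Fold: move[2]->U => RUUURURUR (positions: [(0, 0), (1, 0), (1, 1), (1, 2), (1, 3), (2, 3), (2, 4), (3, 4), (3, 5), (4, 5)])
Fold: move[6]->L => RUUURULUR (positions: [(0, 0), (1, 0), (1, 1), (1, 2), (1, 3), (2, 3), (2, 4), (1, 4), (1, 5), (2, 5)])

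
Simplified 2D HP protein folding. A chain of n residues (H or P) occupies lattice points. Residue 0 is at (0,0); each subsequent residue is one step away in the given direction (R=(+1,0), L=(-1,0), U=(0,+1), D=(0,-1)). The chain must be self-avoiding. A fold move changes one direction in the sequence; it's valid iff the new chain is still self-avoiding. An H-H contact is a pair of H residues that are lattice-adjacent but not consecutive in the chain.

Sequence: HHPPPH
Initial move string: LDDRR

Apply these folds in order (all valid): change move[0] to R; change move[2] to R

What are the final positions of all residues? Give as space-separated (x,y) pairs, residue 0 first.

Initial moves: LDDRR
Fold: move[0]->R => RDDRR (positions: [(0, 0), (1, 0), (1, -1), (1, -2), (2, -2), (3, -2)])
Fold: move[2]->R => RDRRR (positions: [(0, 0), (1, 0), (1, -1), (2, -1), (3, -1), (4, -1)])

Answer: (0,0) (1,0) (1,-1) (2,-1) (3,-1) (4,-1)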